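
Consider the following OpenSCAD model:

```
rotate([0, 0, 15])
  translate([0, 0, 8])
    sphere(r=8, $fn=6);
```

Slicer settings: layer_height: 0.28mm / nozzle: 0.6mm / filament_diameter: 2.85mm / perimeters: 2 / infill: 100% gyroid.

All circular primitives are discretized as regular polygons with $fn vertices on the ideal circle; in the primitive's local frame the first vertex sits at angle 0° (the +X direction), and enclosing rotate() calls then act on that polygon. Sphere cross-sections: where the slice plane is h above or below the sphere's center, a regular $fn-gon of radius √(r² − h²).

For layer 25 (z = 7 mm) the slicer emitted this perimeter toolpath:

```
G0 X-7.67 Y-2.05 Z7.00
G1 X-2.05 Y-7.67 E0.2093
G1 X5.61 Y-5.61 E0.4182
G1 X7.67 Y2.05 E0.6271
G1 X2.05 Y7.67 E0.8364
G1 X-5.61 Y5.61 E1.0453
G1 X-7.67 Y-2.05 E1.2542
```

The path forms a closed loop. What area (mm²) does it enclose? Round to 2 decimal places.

Apply the shoelace formula to the sequence of (X, Y) vertices; enclosed area = 163.68 mm².

163.68 mm²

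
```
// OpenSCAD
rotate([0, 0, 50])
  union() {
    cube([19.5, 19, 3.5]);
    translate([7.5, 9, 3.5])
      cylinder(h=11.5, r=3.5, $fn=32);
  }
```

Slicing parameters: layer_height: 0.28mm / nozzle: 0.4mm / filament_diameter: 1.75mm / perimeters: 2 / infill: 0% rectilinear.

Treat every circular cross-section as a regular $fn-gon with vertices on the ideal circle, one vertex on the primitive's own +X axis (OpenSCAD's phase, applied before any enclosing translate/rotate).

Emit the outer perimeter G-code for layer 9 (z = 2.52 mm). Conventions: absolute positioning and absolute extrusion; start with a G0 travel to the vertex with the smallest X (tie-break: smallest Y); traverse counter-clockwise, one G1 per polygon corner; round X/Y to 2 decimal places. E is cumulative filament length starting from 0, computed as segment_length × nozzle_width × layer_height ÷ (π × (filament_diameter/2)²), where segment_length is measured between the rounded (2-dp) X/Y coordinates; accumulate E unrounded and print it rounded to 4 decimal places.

G0 X-14.55 Y12.21 Z2.52
G1 X0.00 Y0.00 E0.8845
G1 X12.53 Y14.94 E1.7924
G1 X-2.02 Y27.15 E2.6769
G1 X-14.55 Y12.21 E3.5848

At z = 2.52 mm: the 19.5×19 cube contributes its full rectangle; the cylinder at (7.5, 9) does not reach this height (z outside [3.5, 15]); Combining (union): only the 19.5×19 cube is present, so the union is just that shape — 1 connected region; (rotated 50° about Z; rotation is an isometry so areas/perimeters/island counts are preserved). The outline is a single polygon with 4 vertices. Extrusion per mm of travel: 0.4 × 0.28 / (π × 0.875²) = 0.046564. Accumulating E over each segment gives final E = 3.5848.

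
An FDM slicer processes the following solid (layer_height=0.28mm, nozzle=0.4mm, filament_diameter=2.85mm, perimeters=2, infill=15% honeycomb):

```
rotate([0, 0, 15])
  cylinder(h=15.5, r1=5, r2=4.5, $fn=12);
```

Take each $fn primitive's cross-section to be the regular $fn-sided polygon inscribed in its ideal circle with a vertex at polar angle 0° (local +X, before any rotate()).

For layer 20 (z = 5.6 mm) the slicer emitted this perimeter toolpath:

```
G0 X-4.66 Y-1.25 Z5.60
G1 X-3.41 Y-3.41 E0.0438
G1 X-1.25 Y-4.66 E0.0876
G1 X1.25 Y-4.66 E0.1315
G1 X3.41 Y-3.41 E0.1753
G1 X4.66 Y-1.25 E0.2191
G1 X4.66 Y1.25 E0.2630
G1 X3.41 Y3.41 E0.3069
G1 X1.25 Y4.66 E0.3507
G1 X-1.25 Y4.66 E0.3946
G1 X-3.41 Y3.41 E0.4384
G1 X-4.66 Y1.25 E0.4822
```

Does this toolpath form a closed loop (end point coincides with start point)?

no

Start point (G0): (-4.66, -1.25). End point (last G1): the path does not return to the start — open.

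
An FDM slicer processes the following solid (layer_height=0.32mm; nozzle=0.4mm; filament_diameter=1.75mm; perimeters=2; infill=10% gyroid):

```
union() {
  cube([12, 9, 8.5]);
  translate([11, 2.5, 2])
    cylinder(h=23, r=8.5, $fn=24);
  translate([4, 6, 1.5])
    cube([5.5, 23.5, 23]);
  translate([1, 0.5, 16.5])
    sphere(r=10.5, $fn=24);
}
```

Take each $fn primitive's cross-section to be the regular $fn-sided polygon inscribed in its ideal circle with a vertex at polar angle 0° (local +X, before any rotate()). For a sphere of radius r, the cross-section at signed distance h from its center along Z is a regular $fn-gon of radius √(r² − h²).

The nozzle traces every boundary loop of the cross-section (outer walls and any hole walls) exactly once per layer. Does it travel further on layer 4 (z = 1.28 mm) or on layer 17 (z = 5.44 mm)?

Layer 4 (z = 1.28): the cube is present — its section is the full 12×9 rectangle (perimeter 42.00 mm); the cylinder at (11, 2.5) does not reach this height (z outside [2, 25]); the cube at (4, 6) is not intersected at this z (z outside [1.5, 24.5]); the sphere at (1, 0.5) is not intersected at this z (|z−center|=15.220 > r=10.5); Merging all regions: only the 12×9 cube is present, so the union is just that shape — boundary = 42.00 mm. So its perimeter = 42.00 mm. Layer 17 (z = 5.44): the 12×9 cube contributes its full rectangle (perimeter 42.00 mm); the r=8.5 cylinder at (11, 2.5) gives a regular 24-gon of circumradius 8.5 (constant along its height) (perimeter = 2·24·8.500·sin(180°/24) = 53.25 mm); the cube at (4, 6) is present — its section is the full 5.5×23.5 rectangle (perimeter 58.00 mm); the sphere at (1, 0.5) is absent (|z−center|=11.060 > r=10.5); Merging all regions: the regions partially overlap (shared area 99.57 mm²), so the edge portions inside another operand are dropped and the merged outline is re-measured after clipping — boundary = 99.52 mm. So its perimeter = 99.52 mm. Layer 17 is larger (99.52 vs 42.00 mm).

layer 17 (z = 5.44 mm)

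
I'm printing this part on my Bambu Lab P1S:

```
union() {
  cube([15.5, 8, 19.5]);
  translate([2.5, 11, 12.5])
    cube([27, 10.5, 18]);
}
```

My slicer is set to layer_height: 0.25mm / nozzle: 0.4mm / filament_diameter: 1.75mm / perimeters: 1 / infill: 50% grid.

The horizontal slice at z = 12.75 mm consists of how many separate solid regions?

2

At z = 12.75 mm: the cube is present — its section is the full 15.5×8 rectangle; the cube at (2.5, 11) (footprint 27×10.5) is included at this height; Taking the union: the 2 present regions are separate (no shared area or edge), so areas and boundary lengths simply add and each stays a separate island — 2 connected regions. The result has 2 disconnected regions.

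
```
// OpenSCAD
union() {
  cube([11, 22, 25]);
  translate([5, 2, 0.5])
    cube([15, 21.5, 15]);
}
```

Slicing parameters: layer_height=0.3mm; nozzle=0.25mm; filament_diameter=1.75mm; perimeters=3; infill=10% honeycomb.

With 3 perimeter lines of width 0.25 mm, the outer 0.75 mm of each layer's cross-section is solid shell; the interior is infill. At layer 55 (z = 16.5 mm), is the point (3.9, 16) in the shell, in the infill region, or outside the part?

At z = 16.5 mm: the cube is present — its section is the full 11×22 rectangle; the cube at (5, 2) does not reach this height (z outside [0.5, 15.5]); Merging all regions: only the 11×22 cube is present, so the union is just that shape — 1 connected region. Overall, the cross-section is a single solid region. The nearest boundary edge runs (0.00, 22.00)→(0.00, 0.00); distance from the point to it = 3.90 mm. The point is inside the cross-section and 3.90 mm from the nearest boundary — more than the 0.75 mm shell width (3 × 0.25), so it's in the infill interior.

infill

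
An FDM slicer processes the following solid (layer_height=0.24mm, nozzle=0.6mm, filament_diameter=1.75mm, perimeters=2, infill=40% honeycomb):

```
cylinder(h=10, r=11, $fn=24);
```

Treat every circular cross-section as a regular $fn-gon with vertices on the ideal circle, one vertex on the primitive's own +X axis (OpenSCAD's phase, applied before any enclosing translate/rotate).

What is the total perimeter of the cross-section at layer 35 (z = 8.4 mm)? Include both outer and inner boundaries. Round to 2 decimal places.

At z = 8.4 mm: the r=11 cylinder contributes a regular 24-gon of circumradius 11 (perimeter = 2·24·11.000·sin(180°/24) = 68.92 mm). Overall, the cross-section is a single solid region. Total boundary length (outer) = 68.92 mm.

68.92 mm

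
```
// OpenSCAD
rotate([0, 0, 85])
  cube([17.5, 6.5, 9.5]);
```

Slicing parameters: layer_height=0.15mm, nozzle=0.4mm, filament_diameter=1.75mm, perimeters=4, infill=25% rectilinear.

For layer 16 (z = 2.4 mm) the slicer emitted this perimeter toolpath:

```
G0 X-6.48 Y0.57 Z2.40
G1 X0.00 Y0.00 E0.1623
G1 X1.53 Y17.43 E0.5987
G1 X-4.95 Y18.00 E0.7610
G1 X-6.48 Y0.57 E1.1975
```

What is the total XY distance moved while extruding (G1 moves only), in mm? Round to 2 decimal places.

Sum the Euclidean lengths of each G1 segment: total = 48.00 mm.

48.00 mm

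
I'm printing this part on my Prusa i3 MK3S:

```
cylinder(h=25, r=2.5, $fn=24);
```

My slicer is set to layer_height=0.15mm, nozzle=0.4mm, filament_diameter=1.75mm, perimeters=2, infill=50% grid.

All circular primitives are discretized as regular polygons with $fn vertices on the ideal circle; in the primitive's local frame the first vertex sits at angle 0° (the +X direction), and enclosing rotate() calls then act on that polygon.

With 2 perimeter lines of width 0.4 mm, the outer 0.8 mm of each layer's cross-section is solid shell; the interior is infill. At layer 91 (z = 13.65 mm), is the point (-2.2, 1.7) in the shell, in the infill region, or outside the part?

At z = 13.65 mm: the cylinder: section is a regular 24-gon, circumradius r=2.5. Overall, the cross-section is a single solid region. The nearest boundary edge runs (-1.77, 1.77)→(-2.17, 1.25); distance from the point to it = 0.30 mm. The point is not inside any of the regions above, so it lies outside the cross-section (0.30 mm from the nearest boundary).

outside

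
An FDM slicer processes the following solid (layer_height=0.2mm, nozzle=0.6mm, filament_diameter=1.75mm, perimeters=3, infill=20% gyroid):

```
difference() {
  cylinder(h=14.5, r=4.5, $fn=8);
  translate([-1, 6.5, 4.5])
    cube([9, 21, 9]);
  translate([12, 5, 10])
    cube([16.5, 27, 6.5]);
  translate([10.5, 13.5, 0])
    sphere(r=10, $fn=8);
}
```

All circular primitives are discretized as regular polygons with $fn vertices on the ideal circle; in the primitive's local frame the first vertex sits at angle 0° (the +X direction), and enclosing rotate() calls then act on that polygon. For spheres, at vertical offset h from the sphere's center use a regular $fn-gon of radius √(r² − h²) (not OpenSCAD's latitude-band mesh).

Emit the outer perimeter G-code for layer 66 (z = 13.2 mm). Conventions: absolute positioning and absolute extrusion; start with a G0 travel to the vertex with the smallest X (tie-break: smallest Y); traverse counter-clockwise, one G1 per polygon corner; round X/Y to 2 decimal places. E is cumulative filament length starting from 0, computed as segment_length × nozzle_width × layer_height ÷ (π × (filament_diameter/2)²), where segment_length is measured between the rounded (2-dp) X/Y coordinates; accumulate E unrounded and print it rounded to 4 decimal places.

At z = 13.2 mm: the cylinder: section is a regular 8-gon, circumradius r=4.5; the 9×21 cube at (-1, 6.5) contributes its full rectangle; the cube at (12, 5) (footprint 16.5×27) is included at this height; the sphere at (10.5, 13.5) is not intersected at this z (|z−center|=13.200 > r=10); After the difference (first − rest): starting from the r=4.5 cylinder, the 9×21 cube at (-1, 6.5) misses the remaining region (no effect); the 16.5×27 cube at (12, 5) misses the remaining region (no effect) — 1 connected region. The outline is a single polygon with 8 vertices. Extrusion per mm of travel: 0.6 × 0.2 / (π × 0.875²) = 0.049890. Accumulating E over each segment gives final E = 1.3742.

G0 X-4.50 Y0.00 Z13.20
G1 X-3.18 Y-3.18 E0.1718
G1 X0.00 Y-4.50 E0.3436
G1 X3.18 Y-3.18 E0.5153
G1 X4.50 Y0.00 E0.6871
G1 X3.18 Y3.18 E0.8589
G1 X0.00 Y4.50 E1.0307
G1 X-3.18 Y3.18 E1.2024
G1 X-4.50 Y0.00 E1.3742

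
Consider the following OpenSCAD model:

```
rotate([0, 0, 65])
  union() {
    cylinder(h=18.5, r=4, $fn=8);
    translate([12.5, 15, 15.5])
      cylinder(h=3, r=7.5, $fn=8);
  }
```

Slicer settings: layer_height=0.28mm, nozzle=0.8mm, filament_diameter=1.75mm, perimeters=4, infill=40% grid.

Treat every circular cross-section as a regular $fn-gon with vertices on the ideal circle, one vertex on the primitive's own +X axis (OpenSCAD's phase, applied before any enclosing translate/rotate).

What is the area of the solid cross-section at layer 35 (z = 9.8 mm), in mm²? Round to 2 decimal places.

At z = 9.8 mm: the r=4 cylinder contributes a regular 8-gon of circumradius 4 (area = (8/2)·4.000²·sin(360°/8) = 45.25 mm²); the cylinder at (12.5, 15) does not reach this height (z outside [15.5, 18.5]); Merging all regions: only the r=4 cylinder is present, so the union is just that shape — area = 45.25 mm²; (whole slice rotated 65° about Z — lengths, areas and connectivity unchanged). Overall, the cross-section is a single solid region. Net area = 45.25 mm².

45.25 mm²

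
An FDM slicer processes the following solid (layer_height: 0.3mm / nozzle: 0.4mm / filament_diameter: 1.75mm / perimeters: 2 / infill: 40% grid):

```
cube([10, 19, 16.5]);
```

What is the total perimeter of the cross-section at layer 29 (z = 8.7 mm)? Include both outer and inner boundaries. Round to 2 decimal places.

At z = 8.7 mm: the cube is present — its section is the full 10×19 rectangle (perimeter 58.00 mm). Overall, the cross-section is a single solid region. Total boundary length (outer) = 58.00 mm.

58.00 mm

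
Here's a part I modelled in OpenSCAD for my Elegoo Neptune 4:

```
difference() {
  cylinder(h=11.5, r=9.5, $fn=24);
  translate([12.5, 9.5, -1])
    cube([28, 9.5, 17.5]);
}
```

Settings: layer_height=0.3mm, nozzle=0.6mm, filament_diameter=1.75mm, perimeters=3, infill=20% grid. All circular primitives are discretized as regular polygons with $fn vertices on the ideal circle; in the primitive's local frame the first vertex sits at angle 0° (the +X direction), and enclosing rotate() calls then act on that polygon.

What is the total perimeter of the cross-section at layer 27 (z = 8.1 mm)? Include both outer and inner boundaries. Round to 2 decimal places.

59.52 mm

At z = 8.1 mm: the cylinder: section is a regular 24-gon, circumradius r=9.5 (perimeter = 2·24·9.500·sin(180°/24) = 59.52 mm); the cube at (12.5, 9.5) (footprint 28×9.5) is included at this height (perimeter 75.00 mm); Subtracting the remaining from the first: starting from the r=9.5 cylinder, the 28×9.5 cube at (12.5, 9.5) misses the remaining region (no effect) — boundary = 59.52 mm. Overall, the cross-section is a single solid region. Total boundary length (outer) = 59.52 mm.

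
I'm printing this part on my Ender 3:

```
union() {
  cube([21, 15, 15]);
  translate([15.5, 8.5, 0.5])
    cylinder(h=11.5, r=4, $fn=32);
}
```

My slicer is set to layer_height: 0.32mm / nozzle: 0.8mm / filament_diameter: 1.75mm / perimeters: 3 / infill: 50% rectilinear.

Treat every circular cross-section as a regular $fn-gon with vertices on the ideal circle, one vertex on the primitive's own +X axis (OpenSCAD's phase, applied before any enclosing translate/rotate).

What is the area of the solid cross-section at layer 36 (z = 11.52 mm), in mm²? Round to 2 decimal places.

315.00 mm²

At z = 11.52 mm: the cube is present — its section is the full 21×15 rectangle (area 315.00 mm²); the r=4 cylinder at (15.5, 8.5) contributes a regular 32-gon of circumradius 4 (area = (32/2)·4.000²·sin(360°/32) = 49.94 mm²); Combining (union): the r=4 cylinder at (15.5, 8.5) lies entirely inside the 21×15 cube, so the union is just the 21×15 cube — area = 315.00 mm². Overall, the cross-section is a single solid region. Net area = 315.00 mm².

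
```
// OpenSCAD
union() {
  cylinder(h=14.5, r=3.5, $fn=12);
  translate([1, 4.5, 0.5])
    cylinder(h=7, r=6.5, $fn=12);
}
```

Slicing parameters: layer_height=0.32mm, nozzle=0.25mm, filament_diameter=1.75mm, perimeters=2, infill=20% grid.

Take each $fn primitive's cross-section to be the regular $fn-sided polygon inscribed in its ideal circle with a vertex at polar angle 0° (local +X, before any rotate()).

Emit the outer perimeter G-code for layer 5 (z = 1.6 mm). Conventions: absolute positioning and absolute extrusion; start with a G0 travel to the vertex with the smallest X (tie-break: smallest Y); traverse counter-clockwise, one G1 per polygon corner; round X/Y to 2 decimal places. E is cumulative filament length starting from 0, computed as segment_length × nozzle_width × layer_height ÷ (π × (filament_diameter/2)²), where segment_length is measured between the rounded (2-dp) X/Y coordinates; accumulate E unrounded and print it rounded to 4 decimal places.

At z = 1.6 mm: the cylinder: section is a regular 12-gon, circumradius r=3.5; the cylinder at (1, 4.5): section is a regular 12-gon, circumradius r=6.5; Combining (union): the regions partially overlap (shared area 28.00 mm²), so overlapping operands fuse into one piece — 1 connected region. The outline is a single polygon with 18 vertices. Extrusion per mm of travel: 0.25 × 0.32 / (π × 0.875²) = 0.033260. Accumulating E over each segment gives final E = 1.4162.

G0 X-5.50 Y4.50 Z1.60
G1 X-4.63 Y1.25 E0.1119
G1 X-3.47 Y0.10 E0.1662
G1 X-3.50 Y0.00 E0.1697
G1 X-3.03 Y-1.75 E0.2300
G1 X-1.75 Y-3.03 E0.2902
G1 X0.00 Y-3.50 E0.3504
G1 X1.75 Y-3.03 E0.4107
G1 X3.03 Y-1.75 E0.4709
G1 X3.12 Y-1.43 E0.4820
G1 X4.25 Y-1.13 E0.5209
G1 X6.63 Y1.25 E0.6328
G1 X7.50 Y4.50 E0.7447
G1 X6.63 Y7.75 E0.8566
G1 X4.25 Y10.13 E0.9686
G1 X1.00 Y11.00 E1.0805
G1 X-2.25 Y10.13 E1.1924
G1 X-4.63 Y7.75 E1.3043
G1 X-5.50 Y4.50 E1.4162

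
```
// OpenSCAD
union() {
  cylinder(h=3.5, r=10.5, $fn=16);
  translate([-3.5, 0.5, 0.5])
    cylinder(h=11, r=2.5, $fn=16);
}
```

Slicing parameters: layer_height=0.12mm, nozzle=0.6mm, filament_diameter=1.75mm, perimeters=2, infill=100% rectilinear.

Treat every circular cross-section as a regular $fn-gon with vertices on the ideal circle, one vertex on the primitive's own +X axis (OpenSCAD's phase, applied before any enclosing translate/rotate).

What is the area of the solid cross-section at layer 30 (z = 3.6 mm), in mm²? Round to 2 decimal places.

At z = 3.6 mm: the cylinder is absent (z outside [0, 3.5]); the r=2.5 cylinder at (-3.5, 0.5) contributes a regular 16-gon of circumradius 2.5 (area = (16/2)·2.500²·sin(360°/16) = 19.13 mm²); Merging all regions: only the r=2.5 cylinder at (-3.5, 0.5) is present, so the union is just that shape — area = 19.13 mm². Overall, the cross-section is a single solid region. Net area = 19.13 mm².

19.13 mm²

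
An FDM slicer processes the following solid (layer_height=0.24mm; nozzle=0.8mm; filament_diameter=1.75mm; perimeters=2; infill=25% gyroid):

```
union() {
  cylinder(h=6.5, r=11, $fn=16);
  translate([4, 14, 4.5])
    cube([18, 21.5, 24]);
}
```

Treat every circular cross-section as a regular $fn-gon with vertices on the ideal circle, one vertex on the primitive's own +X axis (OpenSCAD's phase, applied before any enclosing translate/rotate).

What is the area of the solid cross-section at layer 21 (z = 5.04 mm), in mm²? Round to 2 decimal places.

757.44 mm²

At z = 5.04 mm: the cylinder: section is a regular 16-gon, circumradius r=11 (area = (16/2)·11.000²·sin(360°/16) = 370.44 mm²); the 18×21.5 cube at (4, 14) contributes its full rectangle (area 387.00 mm²); Merging all regions: the 2 present regions are separate (no shared area or edge), so areas and boundary lengths simply add and each stays a separate island — area = 757.44 mm². Overall, the cross-section has 2 separate islands. Net area = 757.44 mm².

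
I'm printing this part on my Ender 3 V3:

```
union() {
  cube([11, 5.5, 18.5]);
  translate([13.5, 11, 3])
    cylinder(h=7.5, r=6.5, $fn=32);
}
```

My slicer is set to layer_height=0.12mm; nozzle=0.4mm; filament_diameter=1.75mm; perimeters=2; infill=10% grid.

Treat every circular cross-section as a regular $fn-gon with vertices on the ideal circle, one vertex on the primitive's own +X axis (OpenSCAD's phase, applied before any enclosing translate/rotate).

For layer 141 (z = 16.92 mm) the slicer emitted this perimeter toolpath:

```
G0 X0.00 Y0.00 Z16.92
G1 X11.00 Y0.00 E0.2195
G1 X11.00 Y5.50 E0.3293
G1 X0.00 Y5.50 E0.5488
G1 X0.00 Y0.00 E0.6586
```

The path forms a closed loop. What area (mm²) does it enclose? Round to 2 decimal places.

60.50 mm²

Apply the shoelace formula to the sequence of (X, Y) vertices; enclosed area = 60.50 mm².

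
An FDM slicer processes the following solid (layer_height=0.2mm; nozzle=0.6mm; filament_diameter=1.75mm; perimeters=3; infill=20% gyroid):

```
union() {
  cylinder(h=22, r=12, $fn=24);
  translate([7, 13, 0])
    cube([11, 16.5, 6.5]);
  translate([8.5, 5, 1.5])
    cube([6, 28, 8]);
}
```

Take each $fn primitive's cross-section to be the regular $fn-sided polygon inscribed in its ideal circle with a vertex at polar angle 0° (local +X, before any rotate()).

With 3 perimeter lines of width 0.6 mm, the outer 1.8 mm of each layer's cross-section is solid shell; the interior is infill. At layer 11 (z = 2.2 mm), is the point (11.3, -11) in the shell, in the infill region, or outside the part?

At z = 2.2 mm: the r=12 cylinder contributes a regular 24-gon of circumradius 12; the cube at (7, 13) (footprint 11×16.5) is included at this height; the cube at (8.5, 5) (footprint 6×28) is included at this height; Taking the union: the regions partially overlap (shared area 103.43 mm²), so overlapping operands fuse into one piece — 1 connected region. Overall, the cross-section is a single solid region. The nearest boundary edge runs (10.39, -6.00)→(8.49, -8.49); distance from the point to it = 3.77 mm. The point is not inside any of the regions above, so it lies outside the cross-section (3.77 mm from the nearest boundary).

outside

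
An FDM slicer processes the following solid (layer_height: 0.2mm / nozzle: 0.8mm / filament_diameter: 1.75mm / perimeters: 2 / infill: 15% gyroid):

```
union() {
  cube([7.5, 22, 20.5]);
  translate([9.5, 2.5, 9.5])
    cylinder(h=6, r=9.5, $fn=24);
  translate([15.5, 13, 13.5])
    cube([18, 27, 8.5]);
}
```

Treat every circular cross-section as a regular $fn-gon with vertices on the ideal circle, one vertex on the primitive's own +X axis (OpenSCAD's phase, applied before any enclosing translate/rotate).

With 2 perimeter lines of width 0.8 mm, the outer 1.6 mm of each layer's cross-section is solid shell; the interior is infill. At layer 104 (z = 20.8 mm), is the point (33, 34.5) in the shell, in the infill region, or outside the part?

shell

At z = 20.8 mm: the cube is not intersected at this z (z outside [0, 20.5]); the cylinder at (9.5, 2.5) is not intersected at this z (z outside [9.5, 15.5]); the 18×27 cube at (15.5, 13) contributes its full rectangle; Merging all regions: only the 18×27 cube at (15.5, 13) is present, so the union is just that shape — 1 connected region. Overall, the cross-section is a single solid region. The nearest boundary edge runs (33.50, 13.00)→(33.50, 40.00); distance from the point to it = 0.50 mm. The point is inside the cross-section, 0.50 mm from the nearest boundary — within the 1.6 mm shell band (2 × 0.8).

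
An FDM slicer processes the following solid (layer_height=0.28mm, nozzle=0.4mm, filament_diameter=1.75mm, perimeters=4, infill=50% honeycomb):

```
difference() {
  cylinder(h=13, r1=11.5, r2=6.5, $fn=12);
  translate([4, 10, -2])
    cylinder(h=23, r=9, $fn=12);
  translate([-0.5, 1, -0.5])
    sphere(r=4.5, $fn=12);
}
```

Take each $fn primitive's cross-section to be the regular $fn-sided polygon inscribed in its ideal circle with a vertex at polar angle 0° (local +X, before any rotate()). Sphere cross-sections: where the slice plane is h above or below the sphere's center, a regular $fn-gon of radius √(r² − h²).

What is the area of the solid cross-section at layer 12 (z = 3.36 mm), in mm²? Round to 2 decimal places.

213.09 mm²

At z = 3.36 mm: the cone (r1=11.5→r2=6.5) has section circumradius 10.208 here — a regular 12-gon (area = (12/2)·10.208²·sin(360°/12) = 312.59 mm²); the r=9 cylinder at (4, 10) gives a regular 12-gon of circumradius 9 (constant along its height) (area = (12/2)·9.000²·sin(360°/12) = 243.00 mm²); the sphere at (-0.5, 1): section is a regular 12-gon, circumradius = √(r²−h²) = √(4.5²−3.86²) = 2.313 (area = (12/2)·2.313²·sin(360°/12) = 16.05 mm²); Subtracting the remaining from the first: starting from the cone (312.59 mm²), the r=9 cylinder at (4, 10) partially overlaps it — only the 85.93 mm² overlap (of its 243.00 mm²) is removed, clipping the outline; the r=4.5 sphere at (-0.5, 1) partially overlaps it — only the 13.58 mm² overlap (of its 16.05 mm²) is removed, clipping the outline — area = 213.09 mm². Overall, the cross-section is a single solid region. Net area = 213.09 mm².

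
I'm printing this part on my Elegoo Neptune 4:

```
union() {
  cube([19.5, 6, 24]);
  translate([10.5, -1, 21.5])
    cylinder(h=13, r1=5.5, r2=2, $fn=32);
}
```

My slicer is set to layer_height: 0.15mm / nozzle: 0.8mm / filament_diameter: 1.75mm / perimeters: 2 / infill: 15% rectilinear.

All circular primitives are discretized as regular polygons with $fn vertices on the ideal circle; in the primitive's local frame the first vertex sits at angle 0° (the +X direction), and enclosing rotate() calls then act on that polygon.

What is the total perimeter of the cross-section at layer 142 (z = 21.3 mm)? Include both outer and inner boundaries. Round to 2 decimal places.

51.00 mm

At z = 21.3 mm: the 19.5×6 cube contributes its full rectangle (perimeter 51.00 mm); the cone at (10.5, -1) is absent (z outside [21.5, 34.5]); Taking the union: only the 19.5×6 cube is present, so the union is just that shape — boundary = 51.00 mm. Overall, the cross-section is a single solid region. Total boundary length (outer) = 51.00 mm.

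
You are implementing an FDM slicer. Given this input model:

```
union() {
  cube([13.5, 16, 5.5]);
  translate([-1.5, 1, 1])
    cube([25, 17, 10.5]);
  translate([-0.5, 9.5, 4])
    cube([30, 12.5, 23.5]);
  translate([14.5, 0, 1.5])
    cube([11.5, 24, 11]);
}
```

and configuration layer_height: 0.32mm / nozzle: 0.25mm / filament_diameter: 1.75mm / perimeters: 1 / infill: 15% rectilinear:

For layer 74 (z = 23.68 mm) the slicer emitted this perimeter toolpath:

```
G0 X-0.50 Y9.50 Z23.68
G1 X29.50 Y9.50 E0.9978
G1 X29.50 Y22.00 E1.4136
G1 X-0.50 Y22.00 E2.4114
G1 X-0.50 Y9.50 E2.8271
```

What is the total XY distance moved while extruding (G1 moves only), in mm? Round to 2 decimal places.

Sum the Euclidean lengths of each G1 segment: total = 85.00 mm.

85.00 mm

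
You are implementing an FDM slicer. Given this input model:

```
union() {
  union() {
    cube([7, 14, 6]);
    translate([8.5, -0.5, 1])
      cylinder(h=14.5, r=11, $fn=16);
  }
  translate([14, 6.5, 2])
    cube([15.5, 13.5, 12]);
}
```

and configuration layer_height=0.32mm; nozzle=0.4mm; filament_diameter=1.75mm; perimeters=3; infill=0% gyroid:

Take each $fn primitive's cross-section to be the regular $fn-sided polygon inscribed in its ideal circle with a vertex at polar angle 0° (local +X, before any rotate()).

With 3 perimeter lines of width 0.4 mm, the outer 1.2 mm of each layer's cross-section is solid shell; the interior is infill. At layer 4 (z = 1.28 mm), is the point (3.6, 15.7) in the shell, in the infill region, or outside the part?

outside

At z = 1.28 mm: the cube is present — its section is the full 7×14 rectangle; the cylinder at (8.5, -0.5): section is a regular 16-gon, circumradius r=11; Taking the union: the regions partially overlap (shared area 62.00 mm²), so overlapping operands fuse into one piece — 1 connected region; the cube at (14, 6.5) is not intersected at this z (z outside [2, 14]); Merging all regions: only the result so far is present, so the union is just that shape — 1 connected region. Overall, the cross-section is a single solid region. The nearest boundary edge runs (0.00, 14.00)→(7.00, 14.00); distance from the point to it = 1.70 mm. The point is not inside any of the regions above, so it lies outside the cross-section (1.70 mm from the nearest boundary).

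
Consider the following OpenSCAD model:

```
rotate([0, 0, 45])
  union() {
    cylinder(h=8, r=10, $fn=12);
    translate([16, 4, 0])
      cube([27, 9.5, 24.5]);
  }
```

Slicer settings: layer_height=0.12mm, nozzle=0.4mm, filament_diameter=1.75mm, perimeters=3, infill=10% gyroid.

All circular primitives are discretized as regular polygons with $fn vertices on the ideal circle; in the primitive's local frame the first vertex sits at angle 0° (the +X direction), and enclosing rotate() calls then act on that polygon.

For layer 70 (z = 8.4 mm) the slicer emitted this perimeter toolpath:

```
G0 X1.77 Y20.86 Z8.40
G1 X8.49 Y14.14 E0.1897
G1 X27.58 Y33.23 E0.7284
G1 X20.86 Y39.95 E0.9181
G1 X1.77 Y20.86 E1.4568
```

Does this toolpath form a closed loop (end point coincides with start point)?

Start point (G0): (1.77, 20.86). End point (last G1): the path returns to the start — closed.

yes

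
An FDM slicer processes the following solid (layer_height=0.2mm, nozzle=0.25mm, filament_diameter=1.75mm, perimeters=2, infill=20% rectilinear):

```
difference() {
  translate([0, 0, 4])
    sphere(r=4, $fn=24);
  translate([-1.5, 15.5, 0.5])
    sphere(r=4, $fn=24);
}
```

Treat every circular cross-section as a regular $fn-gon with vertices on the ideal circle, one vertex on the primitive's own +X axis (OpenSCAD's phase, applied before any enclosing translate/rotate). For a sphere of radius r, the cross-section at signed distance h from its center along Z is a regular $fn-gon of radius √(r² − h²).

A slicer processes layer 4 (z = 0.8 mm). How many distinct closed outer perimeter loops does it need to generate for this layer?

At z = 0.8 mm: the sphere: section is a regular 24-gon, circumradius = √(r²−h²) = √(4²−3.2²) = 2.400; the sphere at (-1.5, 15.5): section is a regular 24-gon, circumradius = √(r²−h²) = √(4²−0.3²) = 3.989; Subtracting the remaining from the first: starting from the r=4 sphere, the r=4 sphere at (-1.5, 15.5) misses the remaining region (no effect) — 1 connected region. The result has 1 disconnected region.

1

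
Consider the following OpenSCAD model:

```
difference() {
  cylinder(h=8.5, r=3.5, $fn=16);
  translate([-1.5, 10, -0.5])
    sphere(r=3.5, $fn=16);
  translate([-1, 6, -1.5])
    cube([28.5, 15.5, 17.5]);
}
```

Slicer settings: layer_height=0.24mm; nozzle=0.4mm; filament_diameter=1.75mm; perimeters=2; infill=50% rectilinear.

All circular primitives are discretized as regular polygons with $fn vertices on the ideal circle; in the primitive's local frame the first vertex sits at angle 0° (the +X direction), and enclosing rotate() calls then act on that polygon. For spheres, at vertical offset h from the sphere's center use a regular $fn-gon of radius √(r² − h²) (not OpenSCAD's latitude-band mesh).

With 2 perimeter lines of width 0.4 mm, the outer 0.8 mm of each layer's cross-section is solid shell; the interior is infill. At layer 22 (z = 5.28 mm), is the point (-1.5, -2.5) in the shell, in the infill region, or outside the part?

At z = 5.28 mm: the r=3.5 cylinder contributes a regular 16-gon of circumradius 3.5; the sphere at (-1.5, 10) does not reach this height (|z−center|=5.780 > r=3.5); the 28.5×15.5 cube at (-1, 6) contributes its full rectangle; After the difference (first − rest): starting from the r=3.5 cylinder, the 28.5×15.5 cube at (-1, 6) misses the remaining region (no effect) — 1 connected region. Overall, the cross-section is a single solid region. The nearest boundary edge runs (-1.34, -3.23)→(-2.47, -2.47); distance from the point to it = 0.52 mm. The point is inside the cross-section, 0.52 mm from the nearest boundary — within the 0.8 mm shell band (2 × 0.4).

shell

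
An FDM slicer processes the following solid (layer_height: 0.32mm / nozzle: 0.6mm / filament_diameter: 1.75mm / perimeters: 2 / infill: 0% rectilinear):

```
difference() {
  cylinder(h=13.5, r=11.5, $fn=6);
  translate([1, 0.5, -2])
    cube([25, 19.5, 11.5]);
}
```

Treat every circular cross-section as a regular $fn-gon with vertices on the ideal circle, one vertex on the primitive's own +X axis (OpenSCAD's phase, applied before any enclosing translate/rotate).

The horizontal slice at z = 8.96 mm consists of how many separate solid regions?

1

At z = 8.96 mm: the r=11.5 cylinder gives a regular 6-gon of circumradius 11.5 (constant along its height); the 25×19.5 cube at (1, 0.5) contributes its full rectangle; Taking the first minus the rest: starting from the r=11.5 cylinder, the 25×19.5 cube at (1, 0.5) partially overlaps it — only the 70.76 mm² overlap (of its 487.50 mm²) is removed, clipping the outline — 1 connected region. The result has 1 disconnected region.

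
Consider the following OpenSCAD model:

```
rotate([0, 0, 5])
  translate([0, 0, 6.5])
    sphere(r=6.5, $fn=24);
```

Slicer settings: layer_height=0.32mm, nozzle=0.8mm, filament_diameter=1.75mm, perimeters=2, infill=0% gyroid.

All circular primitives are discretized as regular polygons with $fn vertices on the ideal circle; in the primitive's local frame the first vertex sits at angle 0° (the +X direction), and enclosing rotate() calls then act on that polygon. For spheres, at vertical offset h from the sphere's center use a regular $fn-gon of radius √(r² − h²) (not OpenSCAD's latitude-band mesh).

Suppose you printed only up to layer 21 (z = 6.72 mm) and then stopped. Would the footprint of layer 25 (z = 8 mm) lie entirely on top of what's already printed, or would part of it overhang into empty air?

Compare the two slices. At z = 6.72: the r=6.5 sphere slices to a regular 24-gon of circumradius 6.496 (√(r²−h²) with h=0.22 from center) (area = (24/2)·6.496²·sin(360°/24) = 131.07 mm²); (rotated 5° about Z; rotation is an isometry so areas/perimeters/island counts are preserved). At z = 8: the r=6.5 sphere slices to a regular 24-gon of circumradius 6.325 (√(r²−h²) with h=1.5 from center) (area = (24/2)·6.325²·sin(360°/24) = 124.23 mm²); (whole slice rotated 5° about Z — lengths, areas and connectivity unchanged). Checking containment: the cross-section at z = 8 is a subset of the cross-section at z = 6.72.

entirely on top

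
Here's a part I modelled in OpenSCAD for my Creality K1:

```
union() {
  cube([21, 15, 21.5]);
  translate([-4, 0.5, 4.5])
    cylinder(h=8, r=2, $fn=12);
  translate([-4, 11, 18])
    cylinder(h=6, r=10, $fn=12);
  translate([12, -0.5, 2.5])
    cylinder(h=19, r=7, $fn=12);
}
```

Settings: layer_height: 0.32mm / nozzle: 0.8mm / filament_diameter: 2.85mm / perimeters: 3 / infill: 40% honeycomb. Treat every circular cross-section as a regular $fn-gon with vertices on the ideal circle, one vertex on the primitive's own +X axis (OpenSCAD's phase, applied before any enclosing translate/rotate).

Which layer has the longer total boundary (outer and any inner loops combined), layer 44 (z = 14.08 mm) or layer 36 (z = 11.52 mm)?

layer 36 (z = 11.52 mm)

Layer 44 (z = 14.08): the cube (footprint 21×15) is included at this height (perimeter 72.00 mm); the cylinder at (-4, 0.5) is absent (z outside [4.5, 12.5]); the cylinder at (-4, 11) is not intersected at this z (z outside [18, 24]); the cylinder at (12, -0.5): section is a regular 12-gon, circumradius r=7 (perimeter = 2·12·7.000·sin(180°/12) = 43.48 mm); Taking the union: the regions partially overlap (shared area 66.57 mm²), so the edge portions inside another operand are dropped and the merged outline is re-measured after clipping — boundary = 81.04 mm. So its perimeter = 81.04 mm. Layer 36 (z = 11.52): the cube (footprint 21×15) is included at this height (perimeter 72.00 mm); the cylinder at (-4, 0.5): section is a regular 12-gon, circumradius r=2 (perimeter = 2·12·2.000·sin(180°/12) = 12.42 mm); the cylinder at (-4, 11) does not reach this height (z outside [18, 24]); the r=7 cylinder at (12, -0.5) gives a regular 12-gon of circumradius 7 (constant along its height) (perimeter = 2·12·7.000·sin(180°/12) = 43.48 mm); Taking the union: the regions partially overlap (shared area 66.57 mm²), so the edge portions inside another operand are dropped and the merged outline is re-measured after clipping — boundary = 93.47 mm. So its perimeter = 93.47 mm. Layer 36 is larger (93.47 vs 81.04 mm).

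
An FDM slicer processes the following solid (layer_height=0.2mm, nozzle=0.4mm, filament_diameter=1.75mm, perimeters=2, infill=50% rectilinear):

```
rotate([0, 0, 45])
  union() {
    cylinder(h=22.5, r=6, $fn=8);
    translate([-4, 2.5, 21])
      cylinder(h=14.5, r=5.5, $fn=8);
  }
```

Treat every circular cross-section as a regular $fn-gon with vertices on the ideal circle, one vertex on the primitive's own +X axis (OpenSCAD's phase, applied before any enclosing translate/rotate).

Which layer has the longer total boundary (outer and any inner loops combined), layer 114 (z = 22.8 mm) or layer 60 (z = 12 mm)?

layer 60 (z = 12 mm)

Layer 114 (z = 22.8): the cylinder is absent (z outside [0, 22.5]); the r=5.5 cylinder at (-4, 2.5) contributes a regular 8-gon of circumradius 5.5 (perimeter = 2·8·5.500·sin(180°/8) = 33.68 mm); Merging all regions: only the r=5.5 cylinder at (-4, 2.5) is present, so the union is just that shape — boundary = 33.68 mm; (rotated 45° about Z; rotation is an isometry so areas/perimeters/island counts are preserved). So its perimeter = 33.68 mm. Layer 60 (z = 12): the r=6 cylinder contributes a regular 8-gon of circumradius 6 (perimeter = 2·8·6.000·sin(180°/8) = 36.74 mm); the cylinder at (-4, 2.5) is not intersected at this z (z outside [21, 35.5]); Merging all regions: only the r=6 cylinder is present, so the union is just that shape — boundary = 36.74 mm; (whole slice rotated 45° about Z — lengths, areas and connectivity unchanged). So its perimeter = 36.74 mm. Layer 60 is larger (36.74 vs 33.68 mm).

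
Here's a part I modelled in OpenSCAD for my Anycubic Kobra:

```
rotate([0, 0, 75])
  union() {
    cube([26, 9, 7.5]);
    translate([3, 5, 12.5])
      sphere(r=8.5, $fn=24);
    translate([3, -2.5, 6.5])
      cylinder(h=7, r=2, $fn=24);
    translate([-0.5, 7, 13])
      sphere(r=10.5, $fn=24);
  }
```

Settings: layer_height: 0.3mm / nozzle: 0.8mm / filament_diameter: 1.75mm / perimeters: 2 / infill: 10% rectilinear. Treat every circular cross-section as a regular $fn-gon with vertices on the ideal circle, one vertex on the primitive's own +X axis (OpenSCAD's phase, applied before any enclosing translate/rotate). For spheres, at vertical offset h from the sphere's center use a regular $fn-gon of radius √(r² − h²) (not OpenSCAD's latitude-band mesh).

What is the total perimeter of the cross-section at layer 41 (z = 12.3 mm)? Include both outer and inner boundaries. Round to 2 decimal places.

69.55 mm

At z = 12.3 mm: the cube does not reach this height (z outside [0, 7.5]); the r=8.5 sphere at (3, 5) contributes a regular 24-gon of circumradius √(8.5²−0.2²) = 8.498 (perimeter = 2·24·8.498·sin(180°/24) = 53.24 mm); the cylinder at (3, -2.5): section is a regular 24-gon, circumradius r=2 (perimeter = 2·24·2.000·sin(180°/24) = 12.53 mm); the r=10.5 sphere at (-0.5, 7) contributes a regular 24-gon of circumradius √(10.5²−0.7²) = 10.477 (perimeter = 2·24·10.477·sin(180°/24) = 65.64 mm); Combining (union): the regions partially overlap (shared area 207.29 mm²), so the edge portions inside another operand are dropped and the merged outline is re-measured after clipping — boundary = 69.55 mm; (rotated 75° about Z; rotation is an isometry so areas/perimeters/island counts are preserved). Overall, the cross-section is a single solid region. Total boundary length (outer) = 69.55 mm.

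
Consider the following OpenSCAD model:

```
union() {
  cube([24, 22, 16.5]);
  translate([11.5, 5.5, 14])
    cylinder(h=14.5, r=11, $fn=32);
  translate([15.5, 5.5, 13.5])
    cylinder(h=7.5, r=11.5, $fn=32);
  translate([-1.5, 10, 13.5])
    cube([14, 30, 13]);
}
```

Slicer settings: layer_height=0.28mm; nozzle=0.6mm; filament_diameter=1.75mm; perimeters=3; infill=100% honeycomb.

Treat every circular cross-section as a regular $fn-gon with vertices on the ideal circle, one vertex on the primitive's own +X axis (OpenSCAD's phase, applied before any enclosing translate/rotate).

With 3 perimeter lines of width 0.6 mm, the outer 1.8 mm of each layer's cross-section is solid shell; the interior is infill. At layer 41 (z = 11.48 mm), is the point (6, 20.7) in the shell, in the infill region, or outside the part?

shell

At z = 11.48 mm: the cube is present — its section is the full 24×22 rectangle; the cylinder at (11.5, 5.5) is absent (z outside [14, 28.5]); the cylinder at (15.5, 5.5) is absent (z outside [13.5, 21]); the cube at (-1.5, 10) is absent (z outside [13.5, 26.5]); Taking the union: only the 24×22 cube is present, so the union is just that shape — 1 connected region. Overall, the cross-section is a single solid region. The nearest boundary edge runs (24.00, 22.00)→(0.00, 22.00); distance from the point to it = 1.30 mm. The point is inside the cross-section, 1.30 mm from the nearest boundary — within the 1.8 mm shell band (3 × 0.6).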